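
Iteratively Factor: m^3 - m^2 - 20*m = (m + 4)*(m^2 - 5*m) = (m - 5)*(m + 4)*(m)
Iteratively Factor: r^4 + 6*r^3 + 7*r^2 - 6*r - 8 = (r + 1)*(r^3 + 5*r^2 + 2*r - 8) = (r - 1)*(r + 1)*(r^2 + 6*r + 8) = (r - 1)*(r + 1)*(r + 4)*(r + 2)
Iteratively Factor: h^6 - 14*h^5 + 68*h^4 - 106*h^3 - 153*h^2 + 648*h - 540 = (h - 5)*(h^5 - 9*h^4 + 23*h^3 + 9*h^2 - 108*h + 108) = (h - 5)*(h - 2)*(h^4 - 7*h^3 + 9*h^2 + 27*h - 54) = (h - 5)*(h - 2)*(h + 2)*(h^3 - 9*h^2 + 27*h - 27) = (h - 5)*(h - 3)*(h - 2)*(h + 2)*(h^2 - 6*h + 9) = (h - 5)*(h - 3)^2*(h - 2)*(h + 2)*(h - 3)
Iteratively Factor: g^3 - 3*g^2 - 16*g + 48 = (g + 4)*(g^2 - 7*g + 12) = (g - 4)*(g + 4)*(g - 3)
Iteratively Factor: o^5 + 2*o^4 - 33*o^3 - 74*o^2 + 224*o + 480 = (o + 2)*(o^4 - 33*o^2 - 8*o + 240) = (o - 5)*(o + 2)*(o^3 + 5*o^2 - 8*o - 48) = (o - 5)*(o + 2)*(o + 4)*(o^2 + o - 12) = (o - 5)*(o - 3)*(o + 2)*(o + 4)*(o + 4)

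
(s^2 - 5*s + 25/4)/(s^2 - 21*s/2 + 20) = (s - 5/2)/(s - 8)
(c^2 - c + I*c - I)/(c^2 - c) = (c + I)/c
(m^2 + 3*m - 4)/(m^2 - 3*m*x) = (m^2 + 3*m - 4)/(m*(m - 3*x))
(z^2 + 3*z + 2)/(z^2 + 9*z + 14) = (z + 1)/(z + 7)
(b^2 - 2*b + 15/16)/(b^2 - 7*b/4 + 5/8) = (4*b - 3)/(2*(2*b - 1))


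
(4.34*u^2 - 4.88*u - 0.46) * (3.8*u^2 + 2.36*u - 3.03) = 16.492*u^4 - 8.3016*u^3 - 26.415*u^2 + 13.7008*u + 1.3938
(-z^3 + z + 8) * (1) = -z^3 + z + 8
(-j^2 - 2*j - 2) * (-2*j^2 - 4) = 2*j^4 + 4*j^3 + 8*j^2 + 8*j + 8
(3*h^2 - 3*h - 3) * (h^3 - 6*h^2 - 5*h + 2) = 3*h^5 - 21*h^4 + 39*h^2 + 9*h - 6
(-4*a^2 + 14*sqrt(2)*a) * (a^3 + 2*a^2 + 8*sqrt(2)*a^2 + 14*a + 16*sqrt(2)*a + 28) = -4*a^5 - 18*sqrt(2)*a^4 - 8*a^4 - 36*sqrt(2)*a^3 + 168*a^3 + 196*sqrt(2)*a^2 + 336*a^2 + 392*sqrt(2)*a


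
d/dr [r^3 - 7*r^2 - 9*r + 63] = 3*r^2 - 14*r - 9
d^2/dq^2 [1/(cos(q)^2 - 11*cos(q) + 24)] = (-4*sin(q)^4 + 27*sin(q)^2 - 1221*cos(q)/4 + 33*cos(3*q)/4 + 171)/((cos(q) - 8)^3*(cos(q) - 3)^3)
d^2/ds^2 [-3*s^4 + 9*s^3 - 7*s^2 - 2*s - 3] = -36*s^2 + 54*s - 14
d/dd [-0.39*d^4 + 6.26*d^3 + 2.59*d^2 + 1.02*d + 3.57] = -1.56*d^3 + 18.78*d^2 + 5.18*d + 1.02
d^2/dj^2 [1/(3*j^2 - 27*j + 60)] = 2*(-j^2 + 9*j + (2*j - 9)^2 - 20)/(3*(j^2 - 9*j + 20)^3)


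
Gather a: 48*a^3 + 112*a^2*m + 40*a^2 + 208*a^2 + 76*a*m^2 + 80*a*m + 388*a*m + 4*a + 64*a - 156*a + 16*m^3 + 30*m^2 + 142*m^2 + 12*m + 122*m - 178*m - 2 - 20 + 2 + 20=48*a^3 + a^2*(112*m + 248) + a*(76*m^2 + 468*m - 88) + 16*m^3 + 172*m^2 - 44*m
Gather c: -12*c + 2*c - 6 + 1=-10*c - 5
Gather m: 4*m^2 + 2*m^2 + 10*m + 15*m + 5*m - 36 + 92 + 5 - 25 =6*m^2 + 30*m + 36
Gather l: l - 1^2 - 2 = l - 3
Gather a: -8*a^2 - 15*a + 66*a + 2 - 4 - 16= -8*a^2 + 51*a - 18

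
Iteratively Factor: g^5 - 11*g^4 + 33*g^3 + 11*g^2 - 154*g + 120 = (g - 1)*(g^4 - 10*g^3 + 23*g^2 + 34*g - 120) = (g - 4)*(g - 1)*(g^3 - 6*g^2 - g + 30) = (g - 4)*(g - 1)*(g + 2)*(g^2 - 8*g + 15) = (g - 4)*(g - 3)*(g - 1)*(g + 2)*(g - 5)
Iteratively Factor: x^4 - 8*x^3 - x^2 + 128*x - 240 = (x - 3)*(x^3 - 5*x^2 - 16*x + 80) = (x - 5)*(x - 3)*(x^2 - 16) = (x - 5)*(x - 3)*(x + 4)*(x - 4)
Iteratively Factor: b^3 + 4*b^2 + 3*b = (b + 1)*(b^2 + 3*b) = b*(b + 1)*(b + 3)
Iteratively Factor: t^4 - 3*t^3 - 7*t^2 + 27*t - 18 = (t - 2)*(t^3 - t^2 - 9*t + 9) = (t - 2)*(t + 3)*(t^2 - 4*t + 3) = (t - 3)*(t - 2)*(t + 3)*(t - 1)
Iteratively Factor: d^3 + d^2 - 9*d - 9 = (d + 1)*(d^2 - 9) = (d - 3)*(d + 1)*(d + 3)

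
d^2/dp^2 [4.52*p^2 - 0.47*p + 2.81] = 9.04000000000000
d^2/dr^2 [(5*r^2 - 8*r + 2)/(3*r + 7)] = 862/(27*r^3 + 189*r^2 + 441*r + 343)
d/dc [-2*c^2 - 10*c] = -4*c - 10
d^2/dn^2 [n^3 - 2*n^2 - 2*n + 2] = 6*n - 4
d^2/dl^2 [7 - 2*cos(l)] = 2*cos(l)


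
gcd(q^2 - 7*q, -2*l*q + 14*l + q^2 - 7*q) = q - 7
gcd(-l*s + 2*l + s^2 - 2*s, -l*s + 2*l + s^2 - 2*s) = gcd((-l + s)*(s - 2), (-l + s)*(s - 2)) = -l*s + 2*l + s^2 - 2*s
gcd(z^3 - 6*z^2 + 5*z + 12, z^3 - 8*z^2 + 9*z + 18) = z^2 - 2*z - 3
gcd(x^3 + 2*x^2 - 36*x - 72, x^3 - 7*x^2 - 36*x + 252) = x^2 - 36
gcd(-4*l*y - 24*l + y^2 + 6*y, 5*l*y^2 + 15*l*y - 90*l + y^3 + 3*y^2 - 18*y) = y + 6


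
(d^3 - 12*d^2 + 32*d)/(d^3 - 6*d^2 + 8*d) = (d - 8)/(d - 2)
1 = 1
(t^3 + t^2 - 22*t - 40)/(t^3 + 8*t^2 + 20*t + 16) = (t - 5)/(t + 2)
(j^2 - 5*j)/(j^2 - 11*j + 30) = j/(j - 6)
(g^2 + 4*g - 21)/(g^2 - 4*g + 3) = (g + 7)/(g - 1)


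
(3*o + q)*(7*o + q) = 21*o^2 + 10*o*q + q^2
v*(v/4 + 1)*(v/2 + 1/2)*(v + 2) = v^4/8 + 7*v^3/8 + 7*v^2/4 + v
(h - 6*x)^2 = h^2 - 12*h*x + 36*x^2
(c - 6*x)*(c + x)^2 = c^3 - 4*c^2*x - 11*c*x^2 - 6*x^3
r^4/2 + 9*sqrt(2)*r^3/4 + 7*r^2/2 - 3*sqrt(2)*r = r*(r/2 + sqrt(2))*(r - sqrt(2)/2)*(r + 3*sqrt(2))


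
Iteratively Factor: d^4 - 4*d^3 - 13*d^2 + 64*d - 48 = (d + 4)*(d^3 - 8*d^2 + 19*d - 12) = (d - 4)*(d + 4)*(d^2 - 4*d + 3) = (d - 4)*(d - 1)*(d + 4)*(d - 3)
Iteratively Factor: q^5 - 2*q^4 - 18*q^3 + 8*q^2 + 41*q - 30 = (q + 2)*(q^4 - 4*q^3 - 10*q^2 + 28*q - 15) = (q - 1)*(q + 2)*(q^3 - 3*q^2 - 13*q + 15) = (q - 5)*(q - 1)*(q + 2)*(q^2 + 2*q - 3) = (q - 5)*(q - 1)^2*(q + 2)*(q + 3)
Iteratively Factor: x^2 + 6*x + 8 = (x + 2)*(x + 4)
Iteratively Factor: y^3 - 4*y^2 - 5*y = (y)*(y^2 - 4*y - 5) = y*(y + 1)*(y - 5)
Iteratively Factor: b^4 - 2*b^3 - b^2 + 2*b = (b - 2)*(b^3 - b) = (b - 2)*(b + 1)*(b^2 - b) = (b - 2)*(b - 1)*(b + 1)*(b)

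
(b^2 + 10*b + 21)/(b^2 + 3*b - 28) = (b + 3)/(b - 4)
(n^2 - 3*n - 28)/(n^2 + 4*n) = (n - 7)/n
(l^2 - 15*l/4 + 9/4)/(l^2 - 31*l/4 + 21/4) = (l - 3)/(l - 7)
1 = 1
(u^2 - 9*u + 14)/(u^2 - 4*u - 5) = (-u^2 + 9*u - 14)/(-u^2 + 4*u + 5)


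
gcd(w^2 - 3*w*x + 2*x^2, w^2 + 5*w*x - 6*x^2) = -w + x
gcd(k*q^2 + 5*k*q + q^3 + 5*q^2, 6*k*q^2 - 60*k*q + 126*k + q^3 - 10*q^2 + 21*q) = 1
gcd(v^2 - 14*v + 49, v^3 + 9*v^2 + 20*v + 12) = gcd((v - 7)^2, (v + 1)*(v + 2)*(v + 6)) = 1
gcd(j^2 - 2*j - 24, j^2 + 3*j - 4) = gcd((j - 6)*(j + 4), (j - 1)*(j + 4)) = j + 4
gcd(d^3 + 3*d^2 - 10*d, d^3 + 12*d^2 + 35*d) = d^2 + 5*d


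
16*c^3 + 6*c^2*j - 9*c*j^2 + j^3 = (-8*c + j)*(-2*c + j)*(c + j)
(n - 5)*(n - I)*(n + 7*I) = n^3 - 5*n^2 + 6*I*n^2 + 7*n - 30*I*n - 35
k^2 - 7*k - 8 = (k - 8)*(k + 1)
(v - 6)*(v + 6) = v^2 - 36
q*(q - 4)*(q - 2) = q^3 - 6*q^2 + 8*q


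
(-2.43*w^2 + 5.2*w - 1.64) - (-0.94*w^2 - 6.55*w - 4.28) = -1.49*w^2 + 11.75*w + 2.64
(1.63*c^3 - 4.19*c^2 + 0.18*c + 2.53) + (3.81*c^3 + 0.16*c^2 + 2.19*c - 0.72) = 5.44*c^3 - 4.03*c^2 + 2.37*c + 1.81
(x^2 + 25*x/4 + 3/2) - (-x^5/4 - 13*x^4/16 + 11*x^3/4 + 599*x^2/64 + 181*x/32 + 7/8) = x^5/4 + 13*x^4/16 - 11*x^3/4 - 535*x^2/64 + 19*x/32 + 5/8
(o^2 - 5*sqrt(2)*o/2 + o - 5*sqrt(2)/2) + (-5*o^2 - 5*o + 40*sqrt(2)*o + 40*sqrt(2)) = -4*o^2 - 4*o + 75*sqrt(2)*o/2 + 75*sqrt(2)/2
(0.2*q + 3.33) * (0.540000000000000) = 0.108*q + 1.7982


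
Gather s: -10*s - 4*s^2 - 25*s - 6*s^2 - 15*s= -10*s^2 - 50*s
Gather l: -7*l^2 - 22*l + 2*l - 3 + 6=-7*l^2 - 20*l + 3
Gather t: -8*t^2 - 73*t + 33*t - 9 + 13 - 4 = -8*t^2 - 40*t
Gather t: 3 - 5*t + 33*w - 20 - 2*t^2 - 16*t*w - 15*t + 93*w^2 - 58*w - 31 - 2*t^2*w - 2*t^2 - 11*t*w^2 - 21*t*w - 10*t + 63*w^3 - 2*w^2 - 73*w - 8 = t^2*(-2*w - 4) + t*(-11*w^2 - 37*w - 30) + 63*w^3 + 91*w^2 - 98*w - 56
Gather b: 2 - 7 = -5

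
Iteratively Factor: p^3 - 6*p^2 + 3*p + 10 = (p + 1)*(p^2 - 7*p + 10) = (p - 5)*(p + 1)*(p - 2)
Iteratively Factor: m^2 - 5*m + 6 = (m - 3)*(m - 2)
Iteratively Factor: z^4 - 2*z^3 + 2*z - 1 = (z + 1)*(z^3 - 3*z^2 + 3*z - 1) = (z - 1)*(z + 1)*(z^2 - 2*z + 1) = (z - 1)^2*(z + 1)*(z - 1)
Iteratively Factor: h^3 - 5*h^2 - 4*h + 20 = (h + 2)*(h^2 - 7*h + 10) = (h - 5)*(h + 2)*(h - 2)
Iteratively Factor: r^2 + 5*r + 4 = (r + 4)*(r + 1)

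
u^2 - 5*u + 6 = (u - 3)*(u - 2)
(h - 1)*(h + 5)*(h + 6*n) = h^3 + 6*h^2*n + 4*h^2 + 24*h*n - 5*h - 30*n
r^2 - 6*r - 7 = (r - 7)*(r + 1)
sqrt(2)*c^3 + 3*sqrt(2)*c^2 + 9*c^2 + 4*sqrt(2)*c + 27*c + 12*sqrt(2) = (c + 3)*(c + 4*sqrt(2))*(sqrt(2)*c + 1)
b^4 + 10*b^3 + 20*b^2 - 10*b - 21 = (b - 1)*(b + 1)*(b + 3)*(b + 7)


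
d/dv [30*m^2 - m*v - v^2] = -m - 2*v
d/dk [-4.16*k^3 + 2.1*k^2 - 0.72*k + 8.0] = -12.48*k^2 + 4.2*k - 0.72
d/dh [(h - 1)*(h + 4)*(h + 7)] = 3*h^2 + 20*h + 17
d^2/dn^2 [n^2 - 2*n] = 2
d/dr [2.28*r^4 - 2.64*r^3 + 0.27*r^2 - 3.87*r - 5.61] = 9.12*r^3 - 7.92*r^2 + 0.54*r - 3.87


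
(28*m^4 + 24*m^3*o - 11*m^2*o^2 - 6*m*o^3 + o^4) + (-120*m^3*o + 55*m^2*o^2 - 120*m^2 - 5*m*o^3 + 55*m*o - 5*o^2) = 28*m^4 - 96*m^3*o + 44*m^2*o^2 - 120*m^2 - 11*m*o^3 + 55*m*o + o^4 - 5*o^2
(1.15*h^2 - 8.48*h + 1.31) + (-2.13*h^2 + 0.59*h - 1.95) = -0.98*h^2 - 7.89*h - 0.64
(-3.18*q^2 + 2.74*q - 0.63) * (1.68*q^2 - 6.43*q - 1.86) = -5.3424*q^4 + 25.0506*q^3 - 12.7618*q^2 - 1.0455*q + 1.1718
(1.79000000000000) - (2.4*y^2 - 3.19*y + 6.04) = -2.4*y^2 + 3.19*y - 4.25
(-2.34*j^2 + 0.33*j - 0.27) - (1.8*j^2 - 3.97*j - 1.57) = -4.14*j^2 + 4.3*j + 1.3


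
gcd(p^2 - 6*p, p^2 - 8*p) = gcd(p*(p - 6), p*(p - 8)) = p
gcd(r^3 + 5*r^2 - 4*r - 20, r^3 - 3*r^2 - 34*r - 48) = r + 2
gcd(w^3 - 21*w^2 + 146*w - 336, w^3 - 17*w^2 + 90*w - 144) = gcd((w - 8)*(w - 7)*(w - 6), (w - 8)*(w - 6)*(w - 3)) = w^2 - 14*w + 48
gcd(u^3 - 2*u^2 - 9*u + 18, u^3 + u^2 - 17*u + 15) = u - 3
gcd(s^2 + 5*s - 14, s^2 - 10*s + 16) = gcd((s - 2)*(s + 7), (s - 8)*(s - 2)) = s - 2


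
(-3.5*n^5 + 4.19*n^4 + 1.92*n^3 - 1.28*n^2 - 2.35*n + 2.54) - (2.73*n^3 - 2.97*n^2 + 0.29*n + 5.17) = -3.5*n^5 + 4.19*n^4 - 0.81*n^3 + 1.69*n^2 - 2.64*n - 2.63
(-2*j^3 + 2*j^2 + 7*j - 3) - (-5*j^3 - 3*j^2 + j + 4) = 3*j^3 + 5*j^2 + 6*j - 7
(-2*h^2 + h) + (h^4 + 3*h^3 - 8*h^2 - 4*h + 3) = h^4 + 3*h^3 - 10*h^2 - 3*h + 3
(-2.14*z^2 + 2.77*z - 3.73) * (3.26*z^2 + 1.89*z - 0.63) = -6.9764*z^4 + 4.9856*z^3 - 5.5763*z^2 - 8.7948*z + 2.3499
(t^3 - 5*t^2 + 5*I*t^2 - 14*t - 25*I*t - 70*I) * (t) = t^4 - 5*t^3 + 5*I*t^3 - 14*t^2 - 25*I*t^2 - 70*I*t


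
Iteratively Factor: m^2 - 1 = (m + 1)*(m - 1)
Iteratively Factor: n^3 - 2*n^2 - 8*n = (n + 2)*(n^2 - 4*n) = (n - 4)*(n + 2)*(n)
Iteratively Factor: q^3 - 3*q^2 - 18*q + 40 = (q - 2)*(q^2 - q - 20) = (q - 5)*(q - 2)*(q + 4)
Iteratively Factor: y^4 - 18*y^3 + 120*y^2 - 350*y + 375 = (y - 3)*(y^3 - 15*y^2 + 75*y - 125) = (y - 5)*(y - 3)*(y^2 - 10*y + 25) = (y - 5)^2*(y - 3)*(y - 5)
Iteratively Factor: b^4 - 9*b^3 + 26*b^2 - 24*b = (b - 3)*(b^3 - 6*b^2 + 8*b) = (b - 4)*(b - 3)*(b^2 - 2*b) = (b - 4)*(b - 3)*(b - 2)*(b)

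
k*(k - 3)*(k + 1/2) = k^3 - 5*k^2/2 - 3*k/2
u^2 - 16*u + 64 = (u - 8)^2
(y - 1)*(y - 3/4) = y^2 - 7*y/4 + 3/4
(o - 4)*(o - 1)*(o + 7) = o^3 + 2*o^2 - 31*o + 28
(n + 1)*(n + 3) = n^2 + 4*n + 3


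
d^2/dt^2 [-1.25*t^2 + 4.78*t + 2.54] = -2.50000000000000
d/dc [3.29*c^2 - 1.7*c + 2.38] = 6.58*c - 1.7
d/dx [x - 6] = 1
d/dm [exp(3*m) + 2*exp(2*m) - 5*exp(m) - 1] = (3*exp(2*m) + 4*exp(m) - 5)*exp(m)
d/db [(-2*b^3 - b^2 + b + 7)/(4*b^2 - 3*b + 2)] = (-8*b^4 + 12*b^3 - 13*b^2 - 60*b + 23)/(16*b^4 - 24*b^3 + 25*b^2 - 12*b + 4)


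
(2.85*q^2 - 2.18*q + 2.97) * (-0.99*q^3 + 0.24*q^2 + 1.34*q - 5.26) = -2.8215*q^5 + 2.8422*q^4 + 0.3555*q^3 - 17.1994*q^2 + 15.4466*q - 15.6222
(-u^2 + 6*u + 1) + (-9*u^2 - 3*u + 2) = -10*u^2 + 3*u + 3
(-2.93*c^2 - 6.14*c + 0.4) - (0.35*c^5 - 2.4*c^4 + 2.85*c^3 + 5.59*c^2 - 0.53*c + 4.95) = -0.35*c^5 + 2.4*c^4 - 2.85*c^3 - 8.52*c^2 - 5.61*c - 4.55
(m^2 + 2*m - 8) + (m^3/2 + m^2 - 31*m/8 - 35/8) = m^3/2 + 2*m^2 - 15*m/8 - 99/8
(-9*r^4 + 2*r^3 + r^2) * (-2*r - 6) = 18*r^5 + 50*r^4 - 14*r^3 - 6*r^2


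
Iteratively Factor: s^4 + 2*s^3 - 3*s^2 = (s + 3)*(s^3 - s^2) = s*(s + 3)*(s^2 - s) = s*(s - 1)*(s + 3)*(s)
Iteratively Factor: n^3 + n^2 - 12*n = (n)*(n^2 + n - 12) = n*(n - 3)*(n + 4)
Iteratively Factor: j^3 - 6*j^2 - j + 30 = (j - 5)*(j^2 - j - 6) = (j - 5)*(j - 3)*(j + 2)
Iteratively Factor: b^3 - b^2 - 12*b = (b + 3)*(b^2 - 4*b) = b*(b + 3)*(b - 4)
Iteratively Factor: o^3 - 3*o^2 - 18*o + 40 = (o + 4)*(o^2 - 7*o + 10) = (o - 5)*(o + 4)*(o - 2)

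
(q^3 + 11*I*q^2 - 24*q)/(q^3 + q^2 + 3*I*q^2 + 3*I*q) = (q + 8*I)/(q + 1)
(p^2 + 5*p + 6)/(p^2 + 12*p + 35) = (p^2 + 5*p + 6)/(p^2 + 12*p + 35)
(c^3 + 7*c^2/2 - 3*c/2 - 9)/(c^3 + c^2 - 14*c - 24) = (c - 3/2)/(c - 4)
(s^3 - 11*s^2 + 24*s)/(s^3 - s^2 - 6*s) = (s - 8)/(s + 2)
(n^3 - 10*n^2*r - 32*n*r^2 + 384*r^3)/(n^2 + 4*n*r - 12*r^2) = (-n^2 + 16*n*r - 64*r^2)/(-n + 2*r)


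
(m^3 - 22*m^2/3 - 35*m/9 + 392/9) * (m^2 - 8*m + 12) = m^5 - 46*m^4/3 + 601*m^3/9 - 40*m^2/3 - 3556*m/9 + 1568/3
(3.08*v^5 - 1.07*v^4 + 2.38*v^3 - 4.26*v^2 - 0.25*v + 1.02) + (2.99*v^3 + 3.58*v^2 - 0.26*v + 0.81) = 3.08*v^5 - 1.07*v^4 + 5.37*v^3 - 0.68*v^2 - 0.51*v + 1.83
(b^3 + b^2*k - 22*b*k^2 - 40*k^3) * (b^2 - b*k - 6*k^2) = b^5 - 29*b^3*k^2 - 24*b^2*k^3 + 172*b*k^4 + 240*k^5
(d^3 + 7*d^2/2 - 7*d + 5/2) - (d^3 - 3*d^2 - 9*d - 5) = 13*d^2/2 + 2*d + 15/2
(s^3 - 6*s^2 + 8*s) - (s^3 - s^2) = -5*s^2 + 8*s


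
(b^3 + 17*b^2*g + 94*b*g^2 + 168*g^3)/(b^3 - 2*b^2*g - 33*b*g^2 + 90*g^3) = (b^2 + 11*b*g + 28*g^2)/(b^2 - 8*b*g + 15*g^2)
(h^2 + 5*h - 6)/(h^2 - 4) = (h^2 + 5*h - 6)/(h^2 - 4)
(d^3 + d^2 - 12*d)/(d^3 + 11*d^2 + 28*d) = (d - 3)/(d + 7)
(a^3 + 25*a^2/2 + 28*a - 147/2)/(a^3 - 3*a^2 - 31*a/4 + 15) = 2*(a^2 + 14*a + 49)/(2*a^2 - 3*a - 20)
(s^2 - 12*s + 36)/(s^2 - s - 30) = (s - 6)/(s + 5)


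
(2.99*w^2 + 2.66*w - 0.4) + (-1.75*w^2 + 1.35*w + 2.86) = 1.24*w^2 + 4.01*w + 2.46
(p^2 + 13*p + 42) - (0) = p^2 + 13*p + 42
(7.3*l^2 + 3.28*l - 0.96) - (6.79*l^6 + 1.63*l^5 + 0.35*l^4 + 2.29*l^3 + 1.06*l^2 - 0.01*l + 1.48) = -6.79*l^6 - 1.63*l^5 - 0.35*l^4 - 2.29*l^3 + 6.24*l^2 + 3.29*l - 2.44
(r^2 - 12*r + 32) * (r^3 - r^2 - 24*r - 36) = r^5 - 13*r^4 + 20*r^3 + 220*r^2 - 336*r - 1152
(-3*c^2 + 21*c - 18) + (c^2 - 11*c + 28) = -2*c^2 + 10*c + 10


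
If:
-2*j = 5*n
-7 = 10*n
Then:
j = 7/4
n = -7/10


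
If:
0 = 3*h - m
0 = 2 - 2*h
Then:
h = 1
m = 3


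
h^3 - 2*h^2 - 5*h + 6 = (h - 3)*(h - 1)*(h + 2)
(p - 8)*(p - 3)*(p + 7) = p^3 - 4*p^2 - 53*p + 168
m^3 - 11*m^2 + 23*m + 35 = (m - 7)*(m - 5)*(m + 1)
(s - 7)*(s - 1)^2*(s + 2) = s^4 - 7*s^3 - 3*s^2 + 23*s - 14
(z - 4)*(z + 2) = z^2 - 2*z - 8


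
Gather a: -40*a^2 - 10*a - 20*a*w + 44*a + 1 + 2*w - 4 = -40*a^2 + a*(34 - 20*w) + 2*w - 3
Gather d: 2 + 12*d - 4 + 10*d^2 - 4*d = 10*d^2 + 8*d - 2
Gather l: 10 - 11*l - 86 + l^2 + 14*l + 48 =l^2 + 3*l - 28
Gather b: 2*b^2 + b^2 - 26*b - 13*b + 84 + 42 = 3*b^2 - 39*b + 126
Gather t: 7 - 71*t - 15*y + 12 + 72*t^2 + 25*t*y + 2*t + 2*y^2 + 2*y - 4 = 72*t^2 + t*(25*y - 69) + 2*y^2 - 13*y + 15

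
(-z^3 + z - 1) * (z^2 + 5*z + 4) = -z^5 - 5*z^4 - 3*z^3 + 4*z^2 - z - 4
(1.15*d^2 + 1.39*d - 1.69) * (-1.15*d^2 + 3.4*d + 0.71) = -1.3225*d^4 + 2.3115*d^3 + 7.486*d^2 - 4.7591*d - 1.1999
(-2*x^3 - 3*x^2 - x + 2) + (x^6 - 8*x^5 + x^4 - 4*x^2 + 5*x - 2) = x^6 - 8*x^5 + x^4 - 2*x^3 - 7*x^2 + 4*x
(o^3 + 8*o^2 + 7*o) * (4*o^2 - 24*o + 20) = 4*o^5 + 8*o^4 - 144*o^3 - 8*o^2 + 140*o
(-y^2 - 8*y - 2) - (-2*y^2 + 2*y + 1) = y^2 - 10*y - 3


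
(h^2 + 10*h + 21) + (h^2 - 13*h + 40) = 2*h^2 - 3*h + 61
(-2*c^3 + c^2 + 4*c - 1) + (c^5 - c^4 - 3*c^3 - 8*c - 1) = c^5 - c^4 - 5*c^3 + c^2 - 4*c - 2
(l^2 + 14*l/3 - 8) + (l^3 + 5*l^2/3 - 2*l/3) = l^3 + 8*l^2/3 + 4*l - 8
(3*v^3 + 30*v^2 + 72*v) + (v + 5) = 3*v^3 + 30*v^2 + 73*v + 5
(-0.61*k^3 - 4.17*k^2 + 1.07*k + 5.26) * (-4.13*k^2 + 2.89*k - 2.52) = 2.5193*k^5 + 15.4592*k^4 - 14.9332*k^3 - 8.1231*k^2 + 12.505*k - 13.2552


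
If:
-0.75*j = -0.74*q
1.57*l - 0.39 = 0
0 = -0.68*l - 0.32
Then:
No Solution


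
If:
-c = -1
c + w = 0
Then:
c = 1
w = -1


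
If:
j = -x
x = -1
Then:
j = 1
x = -1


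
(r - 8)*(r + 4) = r^2 - 4*r - 32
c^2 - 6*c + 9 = (c - 3)^2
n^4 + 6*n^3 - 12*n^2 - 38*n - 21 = (n - 3)*(n + 1)^2*(n + 7)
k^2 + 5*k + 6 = (k + 2)*(k + 3)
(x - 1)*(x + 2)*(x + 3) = x^3 + 4*x^2 + x - 6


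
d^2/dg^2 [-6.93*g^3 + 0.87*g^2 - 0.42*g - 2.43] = 1.74 - 41.58*g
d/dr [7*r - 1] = 7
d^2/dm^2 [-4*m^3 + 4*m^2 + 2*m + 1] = 8 - 24*m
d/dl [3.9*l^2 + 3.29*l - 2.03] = 7.8*l + 3.29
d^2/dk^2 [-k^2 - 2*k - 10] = -2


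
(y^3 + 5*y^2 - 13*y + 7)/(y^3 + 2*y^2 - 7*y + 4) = (y + 7)/(y + 4)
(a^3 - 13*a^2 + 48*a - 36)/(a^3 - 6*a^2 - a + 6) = (a - 6)/(a + 1)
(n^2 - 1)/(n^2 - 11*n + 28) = (n^2 - 1)/(n^2 - 11*n + 28)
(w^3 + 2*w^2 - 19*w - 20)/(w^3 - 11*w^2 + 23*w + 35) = (w^2 + w - 20)/(w^2 - 12*w + 35)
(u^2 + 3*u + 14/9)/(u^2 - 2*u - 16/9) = (3*u + 7)/(3*u - 8)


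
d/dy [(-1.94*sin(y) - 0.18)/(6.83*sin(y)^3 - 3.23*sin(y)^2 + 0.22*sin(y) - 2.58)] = (26.5004*sin(y)^3 - 2.578*sin(y)^2 - 1.1628*sin(y) + 5.0448)*cos(y)/(46.6489*sin(y)^6 - 44.1218*sin(y)^5 + 13.4381*sin(y)^4 - 36.664*sin(y)^3 + 16.7152*sin(y)^2 - 1.1352*sin(y) + 6.6564)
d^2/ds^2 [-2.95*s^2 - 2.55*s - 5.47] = -5.90000000000000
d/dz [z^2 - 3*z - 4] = 2*z - 3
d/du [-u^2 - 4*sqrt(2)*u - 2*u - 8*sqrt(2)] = -2*u - 4*sqrt(2) - 2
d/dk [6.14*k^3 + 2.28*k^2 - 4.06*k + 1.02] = 18.42*k^2 + 4.56*k - 4.06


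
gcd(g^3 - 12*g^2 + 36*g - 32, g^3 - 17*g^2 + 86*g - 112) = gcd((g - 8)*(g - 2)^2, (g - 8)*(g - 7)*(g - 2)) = g^2 - 10*g + 16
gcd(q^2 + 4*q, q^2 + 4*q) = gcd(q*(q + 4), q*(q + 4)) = q^2 + 4*q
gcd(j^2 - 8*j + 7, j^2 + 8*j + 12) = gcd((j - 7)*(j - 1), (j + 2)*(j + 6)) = 1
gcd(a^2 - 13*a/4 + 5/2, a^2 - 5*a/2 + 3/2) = 1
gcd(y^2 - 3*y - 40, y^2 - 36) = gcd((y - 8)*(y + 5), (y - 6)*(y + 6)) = 1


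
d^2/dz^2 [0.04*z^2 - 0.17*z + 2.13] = 0.0800000000000000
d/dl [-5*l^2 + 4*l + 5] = 4 - 10*l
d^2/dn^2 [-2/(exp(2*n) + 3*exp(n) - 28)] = 2*(-2*(2*exp(n) + 3)^2*exp(n) + (4*exp(n) + 3)*(exp(2*n) + 3*exp(n) - 28))*exp(n)/(exp(2*n) + 3*exp(n) - 28)^3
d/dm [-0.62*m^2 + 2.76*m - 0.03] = 2.76 - 1.24*m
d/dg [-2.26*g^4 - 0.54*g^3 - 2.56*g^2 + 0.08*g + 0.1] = -9.04*g^3 - 1.62*g^2 - 5.12*g + 0.08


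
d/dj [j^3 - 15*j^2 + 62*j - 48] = 3*j^2 - 30*j + 62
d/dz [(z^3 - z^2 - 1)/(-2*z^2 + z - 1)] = (z*(2 - 3*z)*(2*z^2 - z + 1) - (4*z - 1)*(-z^3 + z^2 + 1))/(2*z^2 - z + 1)^2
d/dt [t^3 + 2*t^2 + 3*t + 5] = 3*t^2 + 4*t + 3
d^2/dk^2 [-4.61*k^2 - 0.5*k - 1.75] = -9.22000000000000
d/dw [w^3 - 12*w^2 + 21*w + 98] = 3*w^2 - 24*w + 21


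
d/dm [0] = 0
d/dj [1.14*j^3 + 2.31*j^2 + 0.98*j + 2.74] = 3.42*j^2 + 4.62*j + 0.98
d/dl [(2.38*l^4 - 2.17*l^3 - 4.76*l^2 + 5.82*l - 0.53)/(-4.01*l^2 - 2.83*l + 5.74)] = (-19.0876*l^5 - 11.5045*l^4 + 66.927*l^3 - 0.558399999999999*l^2 - 58.8954*l + 31.9069)/(16.0801*l^4 + 22.6966*l^3 - 38.0259*l^2 - 32.4884*l + 32.9476)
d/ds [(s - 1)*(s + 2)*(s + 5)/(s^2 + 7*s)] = (s^4 + 14*s^3 + 39*s^2 + 20*s + 70)/(s^2*(s^2 + 14*s + 49))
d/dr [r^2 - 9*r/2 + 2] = 2*r - 9/2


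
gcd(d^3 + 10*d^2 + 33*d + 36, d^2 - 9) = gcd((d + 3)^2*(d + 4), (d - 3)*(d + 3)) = d + 3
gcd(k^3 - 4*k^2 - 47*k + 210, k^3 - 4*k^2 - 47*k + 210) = k^3 - 4*k^2 - 47*k + 210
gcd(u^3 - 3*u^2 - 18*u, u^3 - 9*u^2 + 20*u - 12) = u - 6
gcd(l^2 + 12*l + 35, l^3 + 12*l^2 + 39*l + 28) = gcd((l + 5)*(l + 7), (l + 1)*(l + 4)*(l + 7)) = l + 7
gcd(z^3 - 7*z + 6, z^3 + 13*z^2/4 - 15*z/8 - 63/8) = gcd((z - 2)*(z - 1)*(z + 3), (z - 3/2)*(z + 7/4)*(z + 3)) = z + 3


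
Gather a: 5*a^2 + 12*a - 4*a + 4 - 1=5*a^2 + 8*a + 3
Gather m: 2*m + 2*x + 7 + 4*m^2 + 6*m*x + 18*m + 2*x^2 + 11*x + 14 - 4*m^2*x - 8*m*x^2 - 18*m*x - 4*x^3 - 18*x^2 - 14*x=m^2*(4 - 4*x) + m*(-8*x^2 - 12*x + 20) - 4*x^3 - 16*x^2 - x + 21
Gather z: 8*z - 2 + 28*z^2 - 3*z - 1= 28*z^2 + 5*z - 3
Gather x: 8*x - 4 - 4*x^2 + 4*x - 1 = -4*x^2 + 12*x - 5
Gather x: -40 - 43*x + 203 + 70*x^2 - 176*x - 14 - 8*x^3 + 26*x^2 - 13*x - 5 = -8*x^3 + 96*x^2 - 232*x + 144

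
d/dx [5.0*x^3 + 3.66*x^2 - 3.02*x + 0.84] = 15.0*x^2 + 7.32*x - 3.02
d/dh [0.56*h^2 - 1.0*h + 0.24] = 1.12*h - 1.0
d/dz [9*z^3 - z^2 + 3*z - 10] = 27*z^2 - 2*z + 3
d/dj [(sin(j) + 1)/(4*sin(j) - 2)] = -3*cos(j)/(2*(2*sin(j) - 1)^2)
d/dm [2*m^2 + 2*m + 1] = 4*m + 2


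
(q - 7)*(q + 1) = q^2 - 6*q - 7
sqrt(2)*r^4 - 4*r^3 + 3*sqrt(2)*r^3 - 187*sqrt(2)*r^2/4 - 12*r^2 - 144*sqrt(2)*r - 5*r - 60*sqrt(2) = (r + 5/2)*(r - 6*sqrt(2))*(r + 4*sqrt(2))*(sqrt(2)*r + sqrt(2)/2)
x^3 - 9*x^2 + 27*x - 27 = (x - 3)^3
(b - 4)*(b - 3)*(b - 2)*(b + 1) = b^4 - 8*b^3 + 17*b^2 + 2*b - 24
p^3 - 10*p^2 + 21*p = p*(p - 7)*(p - 3)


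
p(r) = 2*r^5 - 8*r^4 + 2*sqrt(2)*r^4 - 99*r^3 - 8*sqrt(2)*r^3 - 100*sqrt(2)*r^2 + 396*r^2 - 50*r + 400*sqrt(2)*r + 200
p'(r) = 10*r^4 - 32*r^3 + 8*sqrt(2)*r^3 - 297*r^2 - 24*sqrt(2)*r^2 - 200*sqrt(2)*r + 792*r - 50 + 400*sqrt(2)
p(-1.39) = 241.65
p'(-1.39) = -738.57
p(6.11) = -2484.38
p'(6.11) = 490.24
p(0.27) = 355.60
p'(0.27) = 628.68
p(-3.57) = 4622.98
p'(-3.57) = -2954.28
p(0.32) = 387.43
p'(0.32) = 644.15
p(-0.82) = 6.06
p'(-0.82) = -108.42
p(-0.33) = 61.44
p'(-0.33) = 312.49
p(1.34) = 1074.68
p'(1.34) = 586.19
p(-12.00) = -383608.55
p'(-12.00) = 189856.19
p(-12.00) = -383608.55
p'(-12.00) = 189856.19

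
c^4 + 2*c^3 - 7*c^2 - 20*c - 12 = (c - 3)*(c + 1)*(c + 2)^2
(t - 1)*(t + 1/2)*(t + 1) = t^3 + t^2/2 - t - 1/2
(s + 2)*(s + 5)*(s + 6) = s^3 + 13*s^2 + 52*s + 60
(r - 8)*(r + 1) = r^2 - 7*r - 8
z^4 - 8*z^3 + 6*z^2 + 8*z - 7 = (z - 7)*(z - 1)^2*(z + 1)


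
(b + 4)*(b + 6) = b^2 + 10*b + 24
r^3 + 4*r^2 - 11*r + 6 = (r - 1)^2*(r + 6)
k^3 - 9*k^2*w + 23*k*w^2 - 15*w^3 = (k - 5*w)*(k - 3*w)*(k - w)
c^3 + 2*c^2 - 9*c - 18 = (c - 3)*(c + 2)*(c + 3)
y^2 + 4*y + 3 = (y + 1)*(y + 3)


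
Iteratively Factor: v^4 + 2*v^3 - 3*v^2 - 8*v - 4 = (v + 1)*(v^3 + v^2 - 4*v - 4) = (v + 1)^2*(v^2 - 4) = (v - 2)*(v + 1)^2*(v + 2)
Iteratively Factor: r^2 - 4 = (r + 2)*(r - 2)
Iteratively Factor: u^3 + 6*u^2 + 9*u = (u + 3)*(u^2 + 3*u) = u*(u + 3)*(u + 3)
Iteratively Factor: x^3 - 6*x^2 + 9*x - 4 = (x - 1)*(x^2 - 5*x + 4) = (x - 1)^2*(x - 4)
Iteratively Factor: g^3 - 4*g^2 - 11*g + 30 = (g + 3)*(g^2 - 7*g + 10) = (g - 5)*(g + 3)*(g - 2)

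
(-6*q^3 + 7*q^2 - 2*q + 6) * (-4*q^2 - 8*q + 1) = 24*q^5 + 20*q^4 - 54*q^3 - q^2 - 50*q + 6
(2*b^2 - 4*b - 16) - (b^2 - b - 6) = b^2 - 3*b - 10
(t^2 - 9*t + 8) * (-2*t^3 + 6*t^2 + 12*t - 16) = -2*t^5 + 24*t^4 - 58*t^3 - 76*t^2 + 240*t - 128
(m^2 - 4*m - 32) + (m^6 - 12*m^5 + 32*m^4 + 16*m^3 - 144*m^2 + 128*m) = m^6 - 12*m^5 + 32*m^4 + 16*m^3 - 143*m^2 + 124*m - 32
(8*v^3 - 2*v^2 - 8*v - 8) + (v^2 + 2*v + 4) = 8*v^3 - v^2 - 6*v - 4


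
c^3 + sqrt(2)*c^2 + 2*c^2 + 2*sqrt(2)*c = c*(c + 2)*(c + sqrt(2))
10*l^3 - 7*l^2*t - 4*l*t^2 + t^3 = (-5*l + t)*(-l + t)*(2*l + t)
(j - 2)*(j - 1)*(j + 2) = j^3 - j^2 - 4*j + 4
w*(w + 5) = w^2 + 5*w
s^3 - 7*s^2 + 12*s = s*(s - 4)*(s - 3)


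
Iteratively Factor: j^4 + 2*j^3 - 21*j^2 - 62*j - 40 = (j + 4)*(j^3 - 2*j^2 - 13*j - 10) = (j + 1)*(j + 4)*(j^2 - 3*j - 10) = (j + 1)*(j + 2)*(j + 4)*(j - 5)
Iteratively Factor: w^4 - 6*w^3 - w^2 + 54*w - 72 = (w - 2)*(w^3 - 4*w^2 - 9*w + 36) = (w - 3)*(w - 2)*(w^2 - w - 12) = (w - 3)*(w - 2)*(w + 3)*(w - 4)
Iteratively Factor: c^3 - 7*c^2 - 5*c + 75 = (c + 3)*(c^2 - 10*c + 25) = (c - 5)*(c + 3)*(c - 5)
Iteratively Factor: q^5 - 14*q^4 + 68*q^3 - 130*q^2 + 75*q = (q - 5)*(q^4 - 9*q^3 + 23*q^2 - 15*q) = (q - 5)*(q - 3)*(q^3 - 6*q^2 + 5*q) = (q - 5)*(q - 3)*(q - 1)*(q^2 - 5*q) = q*(q - 5)*(q - 3)*(q - 1)*(q - 5)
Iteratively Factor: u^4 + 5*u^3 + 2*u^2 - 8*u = (u - 1)*(u^3 + 6*u^2 + 8*u) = (u - 1)*(u + 2)*(u^2 + 4*u) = u*(u - 1)*(u + 2)*(u + 4)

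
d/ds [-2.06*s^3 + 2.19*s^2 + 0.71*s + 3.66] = -6.18*s^2 + 4.38*s + 0.71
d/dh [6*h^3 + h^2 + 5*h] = 18*h^2 + 2*h + 5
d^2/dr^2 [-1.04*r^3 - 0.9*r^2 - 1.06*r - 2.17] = -6.24*r - 1.8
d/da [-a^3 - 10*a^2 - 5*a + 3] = -3*a^2 - 20*a - 5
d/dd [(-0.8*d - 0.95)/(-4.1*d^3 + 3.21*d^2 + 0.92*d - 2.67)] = (-6.56*d^3 - 9.117*d^2 + 6.099*d + 3.01)/(16.81*d^6 - 26.322*d^5 + 2.7601*d^4 + 27.8004*d^3 - 16.295*d^2 - 4.9128*d + 7.1289)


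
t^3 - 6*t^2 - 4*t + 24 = (t - 6)*(t - 2)*(t + 2)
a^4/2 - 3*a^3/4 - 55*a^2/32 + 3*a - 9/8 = (a/2 + 1)*(a - 2)*(a - 3/4)^2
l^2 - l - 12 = (l - 4)*(l + 3)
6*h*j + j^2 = j*(6*h + j)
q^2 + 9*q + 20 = (q + 4)*(q + 5)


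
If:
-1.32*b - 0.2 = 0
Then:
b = -0.15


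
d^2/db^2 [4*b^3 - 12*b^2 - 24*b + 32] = 24*b - 24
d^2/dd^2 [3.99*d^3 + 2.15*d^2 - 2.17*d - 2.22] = 23.94*d + 4.3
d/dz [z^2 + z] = 2*z + 1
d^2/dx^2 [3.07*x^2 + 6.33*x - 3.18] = 6.14000000000000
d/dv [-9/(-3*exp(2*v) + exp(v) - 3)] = (9 - 54*exp(v))*exp(v)/(3*exp(2*v) - exp(v) + 3)^2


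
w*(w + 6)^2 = w^3 + 12*w^2 + 36*w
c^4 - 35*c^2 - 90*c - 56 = (c - 7)*(c + 1)*(c + 2)*(c + 4)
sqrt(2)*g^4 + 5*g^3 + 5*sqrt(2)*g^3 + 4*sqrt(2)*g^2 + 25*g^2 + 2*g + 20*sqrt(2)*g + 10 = (g + 5)*(g + sqrt(2))^2*(sqrt(2)*g + 1)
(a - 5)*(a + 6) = a^2 + a - 30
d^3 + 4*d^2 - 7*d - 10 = (d - 2)*(d + 1)*(d + 5)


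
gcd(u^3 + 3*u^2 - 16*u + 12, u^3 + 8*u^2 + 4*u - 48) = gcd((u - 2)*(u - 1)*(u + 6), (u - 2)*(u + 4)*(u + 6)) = u^2 + 4*u - 12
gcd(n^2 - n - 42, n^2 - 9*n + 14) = n - 7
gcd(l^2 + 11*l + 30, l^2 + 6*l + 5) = l + 5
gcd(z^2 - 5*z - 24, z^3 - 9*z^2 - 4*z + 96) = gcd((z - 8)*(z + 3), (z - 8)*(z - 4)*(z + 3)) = z^2 - 5*z - 24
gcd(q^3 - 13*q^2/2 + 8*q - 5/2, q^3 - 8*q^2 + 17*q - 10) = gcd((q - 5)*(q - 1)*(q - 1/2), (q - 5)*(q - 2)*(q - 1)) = q^2 - 6*q + 5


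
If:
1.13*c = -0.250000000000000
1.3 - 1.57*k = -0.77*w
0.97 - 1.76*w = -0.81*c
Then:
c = -0.22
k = 1.05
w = 0.45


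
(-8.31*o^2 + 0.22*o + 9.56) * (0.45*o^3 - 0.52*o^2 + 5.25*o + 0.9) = -3.7395*o^5 + 4.4202*o^4 - 39.4399*o^3 - 11.2952*o^2 + 50.388*o + 8.604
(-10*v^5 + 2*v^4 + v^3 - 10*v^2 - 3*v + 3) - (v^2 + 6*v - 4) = -10*v^5 + 2*v^4 + v^3 - 11*v^2 - 9*v + 7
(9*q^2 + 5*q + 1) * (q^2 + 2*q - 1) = 9*q^4 + 23*q^3 + 2*q^2 - 3*q - 1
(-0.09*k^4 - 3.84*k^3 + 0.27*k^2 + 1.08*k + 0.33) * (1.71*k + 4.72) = -0.1539*k^5 - 6.9912*k^4 - 17.6631*k^3 + 3.1212*k^2 + 5.6619*k + 1.5576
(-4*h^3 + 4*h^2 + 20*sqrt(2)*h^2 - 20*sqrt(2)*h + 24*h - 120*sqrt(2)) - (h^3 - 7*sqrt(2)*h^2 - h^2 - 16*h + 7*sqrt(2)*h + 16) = -5*h^3 + 5*h^2 + 27*sqrt(2)*h^2 - 27*sqrt(2)*h + 40*h - 120*sqrt(2) - 16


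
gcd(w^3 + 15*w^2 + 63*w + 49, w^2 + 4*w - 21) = w + 7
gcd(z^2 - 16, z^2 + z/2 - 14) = z + 4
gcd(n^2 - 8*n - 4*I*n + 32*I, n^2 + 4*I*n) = 1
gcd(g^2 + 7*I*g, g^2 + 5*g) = g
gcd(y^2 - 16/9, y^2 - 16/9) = y^2 - 16/9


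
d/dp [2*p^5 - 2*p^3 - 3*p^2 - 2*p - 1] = 10*p^4 - 6*p^2 - 6*p - 2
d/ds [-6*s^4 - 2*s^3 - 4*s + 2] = -24*s^3 - 6*s^2 - 4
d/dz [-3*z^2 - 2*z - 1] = -6*z - 2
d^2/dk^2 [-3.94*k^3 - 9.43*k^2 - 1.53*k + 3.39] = -23.64*k - 18.86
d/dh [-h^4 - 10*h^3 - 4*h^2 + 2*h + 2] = -4*h^3 - 30*h^2 - 8*h + 2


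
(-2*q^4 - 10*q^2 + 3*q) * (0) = 0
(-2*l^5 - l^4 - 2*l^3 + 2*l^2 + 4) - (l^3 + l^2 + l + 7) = -2*l^5 - l^4 - 3*l^3 + l^2 - l - 3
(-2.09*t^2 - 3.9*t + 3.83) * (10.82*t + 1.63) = -22.6138*t^3 - 45.6047*t^2 + 35.0836*t + 6.2429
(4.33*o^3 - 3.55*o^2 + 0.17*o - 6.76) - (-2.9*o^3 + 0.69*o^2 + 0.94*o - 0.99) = 7.23*o^3 - 4.24*o^2 - 0.77*o - 5.77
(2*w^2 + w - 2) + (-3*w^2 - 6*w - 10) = -w^2 - 5*w - 12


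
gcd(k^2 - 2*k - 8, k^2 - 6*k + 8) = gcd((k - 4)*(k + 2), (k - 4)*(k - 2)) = k - 4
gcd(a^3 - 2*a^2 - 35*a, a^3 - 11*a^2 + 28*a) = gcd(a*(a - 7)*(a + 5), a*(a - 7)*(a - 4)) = a^2 - 7*a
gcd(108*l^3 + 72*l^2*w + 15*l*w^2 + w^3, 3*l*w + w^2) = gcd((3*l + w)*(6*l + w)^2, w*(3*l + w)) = 3*l + w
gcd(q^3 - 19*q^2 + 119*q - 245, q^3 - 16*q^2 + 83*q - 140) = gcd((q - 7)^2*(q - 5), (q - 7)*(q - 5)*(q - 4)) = q^2 - 12*q + 35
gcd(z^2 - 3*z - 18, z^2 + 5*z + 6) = z + 3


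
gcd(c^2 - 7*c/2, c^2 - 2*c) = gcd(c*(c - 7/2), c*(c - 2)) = c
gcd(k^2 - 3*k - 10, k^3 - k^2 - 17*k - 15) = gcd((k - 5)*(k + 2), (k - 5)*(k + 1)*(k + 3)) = k - 5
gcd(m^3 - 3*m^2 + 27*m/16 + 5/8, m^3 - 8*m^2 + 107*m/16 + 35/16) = m^2 - m - 5/16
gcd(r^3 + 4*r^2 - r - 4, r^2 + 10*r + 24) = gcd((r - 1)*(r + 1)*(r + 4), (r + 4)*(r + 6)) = r + 4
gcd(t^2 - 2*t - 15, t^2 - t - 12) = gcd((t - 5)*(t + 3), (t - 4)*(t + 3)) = t + 3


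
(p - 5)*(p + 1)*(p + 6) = p^3 + 2*p^2 - 29*p - 30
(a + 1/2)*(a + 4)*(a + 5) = a^3 + 19*a^2/2 + 49*a/2 + 10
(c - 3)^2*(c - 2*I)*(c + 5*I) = c^4 - 6*c^3 + 3*I*c^3 + 19*c^2 - 18*I*c^2 - 60*c + 27*I*c + 90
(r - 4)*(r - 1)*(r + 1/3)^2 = r^4 - 13*r^3/3 + 7*r^2/9 + 19*r/9 + 4/9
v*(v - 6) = v^2 - 6*v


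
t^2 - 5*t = t*(t - 5)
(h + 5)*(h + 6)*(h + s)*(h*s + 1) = h^4*s + h^3*s^2 + 11*h^3*s + h^3 + 11*h^2*s^2 + 31*h^2*s + 11*h^2 + 30*h*s^2 + 11*h*s + 30*h + 30*s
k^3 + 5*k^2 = k^2*(k + 5)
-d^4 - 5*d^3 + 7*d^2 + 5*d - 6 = (d + 1)*(d + 6)*(I*d - I)^2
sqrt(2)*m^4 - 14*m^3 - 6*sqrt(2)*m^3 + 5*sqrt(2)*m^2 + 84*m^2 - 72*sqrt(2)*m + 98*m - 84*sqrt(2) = (m - 7)*(m - 6*sqrt(2))*(m - sqrt(2))*(sqrt(2)*m + sqrt(2))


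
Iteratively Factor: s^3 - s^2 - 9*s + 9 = (s - 1)*(s^2 - 9) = (s - 1)*(s + 3)*(s - 3)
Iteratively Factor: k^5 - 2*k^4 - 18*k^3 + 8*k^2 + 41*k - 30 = (k + 2)*(k^4 - 4*k^3 - 10*k^2 + 28*k - 15) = (k + 2)*(k + 3)*(k^3 - 7*k^2 + 11*k - 5) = (k - 5)*(k + 2)*(k + 3)*(k^2 - 2*k + 1) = (k - 5)*(k - 1)*(k + 2)*(k + 3)*(k - 1)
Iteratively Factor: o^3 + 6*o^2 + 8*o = (o + 2)*(o^2 + 4*o) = o*(o + 2)*(o + 4)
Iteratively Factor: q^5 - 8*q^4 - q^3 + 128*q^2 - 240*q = (q - 4)*(q^4 - 4*q^3 - 17*q^2 + 60*q) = q*(q - 4)*(q^3 - 4*q^2 - 17*q + 60) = q*(q - 5)*(q - 4)*(q^2 + q - 12) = q*(q - 5)*(q - 4)*(q - 3)*(q + 4)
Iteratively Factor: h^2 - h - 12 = (h - 4)*(h + 3)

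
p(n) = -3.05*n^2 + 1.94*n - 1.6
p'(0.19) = 0.78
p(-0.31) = -2.49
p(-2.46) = -24.83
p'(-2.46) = 16.95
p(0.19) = -1.34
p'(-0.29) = 3.71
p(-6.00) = -123.04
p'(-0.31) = 3.83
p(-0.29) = -2.42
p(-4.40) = -69.18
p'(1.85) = -9.34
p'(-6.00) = 38.54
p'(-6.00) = 38.54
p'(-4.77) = 31.04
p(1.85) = -8.45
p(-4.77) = -80.25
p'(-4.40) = 28.78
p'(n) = 1.94 - 6.1*n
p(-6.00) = -123.04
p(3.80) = -38.27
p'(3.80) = -21.24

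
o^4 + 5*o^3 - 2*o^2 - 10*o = o*(o + 5)*(o - sqrt(2))*(o + sqrt(2))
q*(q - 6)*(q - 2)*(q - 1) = q^4 - 9*q^3 + 20*q^2 - 12*q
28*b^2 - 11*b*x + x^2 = (-7*b + x)*(-4*b + x)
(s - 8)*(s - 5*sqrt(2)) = s^2 - 8*s - 5*sqrt(2)*s + 40*sqrt(2)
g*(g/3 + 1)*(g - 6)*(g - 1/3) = g^4/3 - 10*g^3/9 - 17*g^2/3 + 2*g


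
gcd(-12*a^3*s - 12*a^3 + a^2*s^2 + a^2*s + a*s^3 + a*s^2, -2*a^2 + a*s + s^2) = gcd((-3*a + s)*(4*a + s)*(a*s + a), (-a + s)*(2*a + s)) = 1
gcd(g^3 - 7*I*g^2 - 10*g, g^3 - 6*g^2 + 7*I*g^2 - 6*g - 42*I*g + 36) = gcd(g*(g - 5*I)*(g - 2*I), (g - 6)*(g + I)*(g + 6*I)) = 1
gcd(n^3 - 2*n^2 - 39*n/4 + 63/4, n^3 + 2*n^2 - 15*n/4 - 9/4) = n^2 + 3*n/2 - 9/2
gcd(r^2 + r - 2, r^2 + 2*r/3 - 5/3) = r - 1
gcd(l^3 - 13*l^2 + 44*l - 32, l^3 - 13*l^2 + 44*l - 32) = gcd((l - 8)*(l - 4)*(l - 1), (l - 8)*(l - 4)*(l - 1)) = l^3 - 13*l^2 + 44*l - 32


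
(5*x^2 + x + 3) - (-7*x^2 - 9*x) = 12*x^2 + 10*x + 3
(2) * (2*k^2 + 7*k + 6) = 4*k^2 + 14*k + 12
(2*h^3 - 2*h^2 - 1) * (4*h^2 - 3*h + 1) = 8*h^5 - 14*h^4 + 8*h^3 - 6*h^2 + 3*h - 1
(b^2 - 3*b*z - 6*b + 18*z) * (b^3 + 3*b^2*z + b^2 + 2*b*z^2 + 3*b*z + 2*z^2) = b^5 - 5*b^4 - 7*b^3*z^2 - 6*b^3 - 6*b^2*z^3 + 35*b^2*z^2 + 30*b*z^3 + 42*b*z^2 + 36*z^3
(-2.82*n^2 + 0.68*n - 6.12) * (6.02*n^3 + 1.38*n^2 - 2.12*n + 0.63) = -16.9764*n^5 + 0.202000000000001*n^4 - 29.9256*n^3 - 11.6638*n^2 + 13.4028*n - 3.8556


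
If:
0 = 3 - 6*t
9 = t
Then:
No Solution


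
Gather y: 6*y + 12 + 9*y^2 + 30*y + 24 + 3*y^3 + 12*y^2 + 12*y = 3*y^3 + 21*y^2 + 48*y + 36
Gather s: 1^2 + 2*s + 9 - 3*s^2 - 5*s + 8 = -3*s^2 - 3*s + 18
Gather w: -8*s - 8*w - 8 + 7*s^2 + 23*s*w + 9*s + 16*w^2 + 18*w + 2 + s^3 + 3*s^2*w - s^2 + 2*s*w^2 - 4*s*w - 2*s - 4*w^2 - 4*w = s^3 + 6*s^2 - s + w^2*(2*s + 12) + w*(3*s^2 + 19*s + 6) - 6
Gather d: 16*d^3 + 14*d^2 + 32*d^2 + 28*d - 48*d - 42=16*d^3 + 46*d^2 - 20*d - 42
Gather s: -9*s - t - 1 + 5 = -9*s - t + 4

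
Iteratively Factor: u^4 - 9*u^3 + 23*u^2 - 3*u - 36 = (u - 3)*(u^3 - 6*u^2 + 5*u + 12) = (u - 3)*(u + 1)*(u^2 - 7*u + 12) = (u - 4)*(u - 3)*(u + 1)*(u - 3)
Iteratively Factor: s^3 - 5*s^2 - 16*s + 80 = (s + 4)*(s^2 - 9*s + 20) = (s - 5)*(s + 4)*(s - 4)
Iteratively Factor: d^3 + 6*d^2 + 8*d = (d)*(d^2 + 6*d + 8) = d*(d + 2)*(d + 4)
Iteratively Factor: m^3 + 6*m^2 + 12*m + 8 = (m + 2)*(m^2 + 4*m + 4) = (m + 2)^2*(m + 2)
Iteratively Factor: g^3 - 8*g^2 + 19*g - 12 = (g - 4)*(g^2 - 4*g + 3) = (g - 4)*(g - 3)*(g - 1)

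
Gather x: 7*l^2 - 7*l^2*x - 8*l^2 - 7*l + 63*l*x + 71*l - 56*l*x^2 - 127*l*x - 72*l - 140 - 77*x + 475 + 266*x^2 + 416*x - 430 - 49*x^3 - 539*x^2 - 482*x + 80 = -l^2 - 8*l - 49*x^3 + x^2*(-56*l - 273) + x*(-7*l^2 - 64*l - 143) - 15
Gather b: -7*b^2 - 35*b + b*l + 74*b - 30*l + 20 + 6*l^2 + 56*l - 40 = -7*b^2 + b*(l + 39) + 6*l^2 + 26*l - 20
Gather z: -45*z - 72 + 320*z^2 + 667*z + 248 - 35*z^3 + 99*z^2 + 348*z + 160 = -35*z^3 + 419*z^2 + 970*z + 336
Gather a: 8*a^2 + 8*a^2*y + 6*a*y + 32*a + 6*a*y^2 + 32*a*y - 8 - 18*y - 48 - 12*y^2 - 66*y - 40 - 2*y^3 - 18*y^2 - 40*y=a^2*(8*y + 8) + a*(6*y^2 + 38*y + 32) - 2*y^3 - 30*y^2 - 124*y - 96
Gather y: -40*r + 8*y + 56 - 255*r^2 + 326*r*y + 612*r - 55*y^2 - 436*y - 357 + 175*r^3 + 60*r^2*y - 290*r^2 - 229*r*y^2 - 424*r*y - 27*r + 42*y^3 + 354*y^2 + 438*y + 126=175*r^3 - 545*r^2 + 545*r + 42*y^3 + y^2*(299 - 229*r) + y*(60*r^2 - 98*r + 10) - 175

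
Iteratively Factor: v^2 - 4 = (v + 2)*(v - 2)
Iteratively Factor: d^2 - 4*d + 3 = (d - 1)*(d - 3)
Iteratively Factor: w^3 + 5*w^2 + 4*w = (w)*(w^2 + 5*w + 4) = w*(w + 4)*(w + 1)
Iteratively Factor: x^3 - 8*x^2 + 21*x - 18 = (x - 2)*(x^2 - 6*x + 9) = (x - 3)*(x - 2)*(x - 3)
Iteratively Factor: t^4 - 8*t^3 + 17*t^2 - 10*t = (t - 2)*(t^3 - 6*t^2 + 5*t) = (t - 5)*(t - 2)*(t^2 - t) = (t - 5)*(t - 2)*(t - 1)*(t)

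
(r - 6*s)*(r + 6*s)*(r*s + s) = r^3*s + r^2*s - 36*r*s^3 - 36*s^3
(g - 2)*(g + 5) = g^2 + 3*g - 10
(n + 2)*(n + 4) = n^2 + 6*n + 8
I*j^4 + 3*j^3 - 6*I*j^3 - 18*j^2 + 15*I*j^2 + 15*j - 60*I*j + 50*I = (j - 5)*(j - 5*I)*(j + 2*I)*(I*j - I)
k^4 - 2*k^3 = k^3*(k - 2)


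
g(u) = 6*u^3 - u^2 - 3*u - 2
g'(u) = 18*u^2 - 2*u - 3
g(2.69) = 99.48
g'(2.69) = 121.87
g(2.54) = 82.25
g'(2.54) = 108.05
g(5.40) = 897.42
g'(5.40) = 511.08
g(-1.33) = -13.89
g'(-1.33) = 31.50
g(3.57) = 247.54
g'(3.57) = 219.27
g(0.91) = -1.04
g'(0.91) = 10.09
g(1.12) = 1.82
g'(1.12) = 17.34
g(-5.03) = -775.79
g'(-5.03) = 462.48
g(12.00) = 10186.00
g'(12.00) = 2565.00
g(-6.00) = -1316.00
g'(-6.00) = 657.00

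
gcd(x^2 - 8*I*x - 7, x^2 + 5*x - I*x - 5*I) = x - I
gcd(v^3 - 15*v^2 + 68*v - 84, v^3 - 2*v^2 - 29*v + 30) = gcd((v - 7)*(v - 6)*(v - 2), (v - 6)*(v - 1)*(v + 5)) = v - 6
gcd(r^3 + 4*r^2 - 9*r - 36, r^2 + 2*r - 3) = r + 3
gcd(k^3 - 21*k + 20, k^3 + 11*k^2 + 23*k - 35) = k^2 + 4*k - 5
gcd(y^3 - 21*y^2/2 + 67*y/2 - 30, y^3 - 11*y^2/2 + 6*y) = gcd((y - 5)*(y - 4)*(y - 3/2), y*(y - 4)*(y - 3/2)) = y^2 - 11*y/2 + 6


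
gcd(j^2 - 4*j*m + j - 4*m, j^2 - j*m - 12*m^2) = j - 4*m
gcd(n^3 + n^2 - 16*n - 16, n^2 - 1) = n + 1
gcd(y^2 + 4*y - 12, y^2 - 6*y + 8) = y - 2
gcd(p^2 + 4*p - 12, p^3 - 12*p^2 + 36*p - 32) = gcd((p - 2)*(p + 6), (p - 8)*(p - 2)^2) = p - 2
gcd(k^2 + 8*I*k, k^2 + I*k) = k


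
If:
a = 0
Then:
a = 0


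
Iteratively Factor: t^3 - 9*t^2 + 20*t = (t)*(t^2 - 9*t + 20) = t*(t - 5)*(t - 4)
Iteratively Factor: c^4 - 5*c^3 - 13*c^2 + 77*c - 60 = (c - 5)*(c^3 - 13*c + 12) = (c - 5)*(c - 3)*(c^2 + 3*c - 4) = (c - 5)*(c - 3)*(c + 4)*(c - 1)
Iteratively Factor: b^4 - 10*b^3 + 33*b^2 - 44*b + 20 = (b - 5)*(b^3 - 5*b^2 + 8*b - 4) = (b - 5)*(b - 2)*(b^2 - 3*b + 2) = (b - 5)*(b - 2)*(b - 1)*(b - 2)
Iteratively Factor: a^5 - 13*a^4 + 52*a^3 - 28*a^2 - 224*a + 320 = (a - 5)*(a^4 - 8*a^3 + 12*a^2 + 32*a - 64) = (a - 5)*(a + 2)*(a^3 - 10*a^2 + 32*a - 32) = (a - 5)*(a - 2)*(a + 2)*(a^2 - 8*a + 16) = (a - 5)*(a - 4)*(a - 2)*(a + 2)*(a - 4)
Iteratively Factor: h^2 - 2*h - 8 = (h - 4)*(h + 2)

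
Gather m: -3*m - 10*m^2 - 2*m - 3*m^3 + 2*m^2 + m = -3*m^3 - 8*m^2 - 4*m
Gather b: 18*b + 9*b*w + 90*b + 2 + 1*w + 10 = b*(9*w + 108) + w + 12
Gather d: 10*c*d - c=10*c*d - c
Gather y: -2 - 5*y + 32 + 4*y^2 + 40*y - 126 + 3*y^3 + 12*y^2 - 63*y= 3*y^3 + 16*y^2 - 28*y - 96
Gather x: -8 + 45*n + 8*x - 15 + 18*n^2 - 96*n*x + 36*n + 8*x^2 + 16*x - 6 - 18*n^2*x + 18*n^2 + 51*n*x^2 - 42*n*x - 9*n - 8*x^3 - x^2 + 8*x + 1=36*n^2 + 72*n - 8*x^3 + x^2*(51*n + 7) + x*(-18*n^2 - 138*n + 32) - 28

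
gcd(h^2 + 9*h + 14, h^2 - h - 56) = h + 7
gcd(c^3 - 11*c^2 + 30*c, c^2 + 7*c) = c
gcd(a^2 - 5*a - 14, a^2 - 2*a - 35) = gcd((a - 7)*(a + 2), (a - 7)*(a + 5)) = a - 7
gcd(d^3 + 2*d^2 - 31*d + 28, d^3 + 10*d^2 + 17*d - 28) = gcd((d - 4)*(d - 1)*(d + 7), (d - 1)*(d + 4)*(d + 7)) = d^2 + 6*d - 7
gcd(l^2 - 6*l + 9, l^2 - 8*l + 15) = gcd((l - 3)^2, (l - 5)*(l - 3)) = l - 3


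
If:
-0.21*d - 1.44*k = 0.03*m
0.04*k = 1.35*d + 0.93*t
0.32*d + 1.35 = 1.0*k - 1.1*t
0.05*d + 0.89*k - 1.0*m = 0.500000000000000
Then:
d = 1.18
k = -0.16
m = -0.58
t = -1.71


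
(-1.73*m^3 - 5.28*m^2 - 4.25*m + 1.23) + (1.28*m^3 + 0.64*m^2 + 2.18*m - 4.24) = -0.45*m^3 - 4.64*m^2 - 2.07*m - 3.01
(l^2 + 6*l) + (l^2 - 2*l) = 2*l^2 + 4*l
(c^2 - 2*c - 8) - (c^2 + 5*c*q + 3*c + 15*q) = -5*c*q - 5*c - 15*q - 8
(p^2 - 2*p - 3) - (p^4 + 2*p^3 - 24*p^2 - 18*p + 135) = -p^4 - 2*p^3 + 25*p^2 + 16*p - 138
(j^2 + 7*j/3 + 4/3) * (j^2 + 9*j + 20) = j^4 + 34*j^3/3 + 127*j^2/3 + 176*j/3 + 80/3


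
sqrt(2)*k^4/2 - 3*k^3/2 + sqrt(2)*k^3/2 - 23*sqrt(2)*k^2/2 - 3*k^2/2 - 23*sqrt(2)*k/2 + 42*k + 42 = (k - 3*sqrt(2))*(k - 2*sqrt(2))*(k + 7*sqrt(2)/2)*(sqrt(2)*k/2 + sqrt(2)/2)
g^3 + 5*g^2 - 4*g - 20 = (g - 2)*(g + 2)*(g + 5)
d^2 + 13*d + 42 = (d + 6)*(d + 7)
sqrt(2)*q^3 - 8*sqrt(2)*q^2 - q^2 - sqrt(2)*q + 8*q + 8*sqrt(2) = (q - 8)*(q - sqrt(2))*(sqrt(2)*q + 1)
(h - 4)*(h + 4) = h^2 - 16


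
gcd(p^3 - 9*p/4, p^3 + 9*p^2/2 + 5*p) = p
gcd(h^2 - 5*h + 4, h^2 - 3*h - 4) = h - 4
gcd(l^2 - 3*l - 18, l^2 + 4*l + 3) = l + 3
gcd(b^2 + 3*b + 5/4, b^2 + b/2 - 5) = b + 5/2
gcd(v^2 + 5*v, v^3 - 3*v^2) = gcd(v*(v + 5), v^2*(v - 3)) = v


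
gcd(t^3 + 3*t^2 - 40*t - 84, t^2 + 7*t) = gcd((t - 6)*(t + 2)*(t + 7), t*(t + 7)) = t + 7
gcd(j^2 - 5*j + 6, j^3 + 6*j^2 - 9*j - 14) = j - 2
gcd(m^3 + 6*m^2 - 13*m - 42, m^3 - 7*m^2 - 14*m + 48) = 1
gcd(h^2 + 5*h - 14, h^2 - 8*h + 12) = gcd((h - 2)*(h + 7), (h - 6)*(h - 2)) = h - 2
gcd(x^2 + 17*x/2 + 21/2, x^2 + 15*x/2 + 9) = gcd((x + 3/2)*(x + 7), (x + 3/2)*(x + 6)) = x + 3/2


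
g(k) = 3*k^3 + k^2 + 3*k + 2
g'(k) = 9*k^2 + 2*k + 3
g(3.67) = 174.77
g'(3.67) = 131.56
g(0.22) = 2.74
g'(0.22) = 3.88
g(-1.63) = -13.23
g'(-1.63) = 23.65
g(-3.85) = -165.93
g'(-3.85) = 128.70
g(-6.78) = -907.37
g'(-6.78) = 403.16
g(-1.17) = -4.95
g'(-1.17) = 12.98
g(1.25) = 13.17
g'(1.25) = 19.56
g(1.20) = 12.22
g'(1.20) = 18.36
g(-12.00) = -5074.00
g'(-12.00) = 1275.00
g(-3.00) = -79.00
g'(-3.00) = 78.00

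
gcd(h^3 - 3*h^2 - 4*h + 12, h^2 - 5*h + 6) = h^2 - 5*h + 6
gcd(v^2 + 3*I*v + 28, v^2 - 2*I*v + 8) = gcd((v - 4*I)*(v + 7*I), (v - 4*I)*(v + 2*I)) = v - 4*I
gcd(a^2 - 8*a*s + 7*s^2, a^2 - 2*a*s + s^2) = -a + s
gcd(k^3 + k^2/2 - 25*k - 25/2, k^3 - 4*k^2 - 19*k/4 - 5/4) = k^2 - 9*k/2 - 5/2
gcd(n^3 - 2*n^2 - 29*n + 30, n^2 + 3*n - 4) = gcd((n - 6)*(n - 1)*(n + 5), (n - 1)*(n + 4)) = n - 1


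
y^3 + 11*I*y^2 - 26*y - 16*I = (y + I)*(y + 2*I)*(y + 8*I)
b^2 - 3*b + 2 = (b - 2)*(b - 1)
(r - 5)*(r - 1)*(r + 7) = r^3 + r^2 - 37*r + 35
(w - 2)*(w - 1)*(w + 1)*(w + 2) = w^4 - 5*w^2 + 4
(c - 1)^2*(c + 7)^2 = c^4 + 12*c^3 + 22*c^2 - 84*c + 49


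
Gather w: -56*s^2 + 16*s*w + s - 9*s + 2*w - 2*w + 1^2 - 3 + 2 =-56*s^2 + 16*s*w - 8*s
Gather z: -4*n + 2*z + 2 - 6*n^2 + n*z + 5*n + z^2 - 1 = -6*n^2 + n + z^2 + z*(n + 2) + 1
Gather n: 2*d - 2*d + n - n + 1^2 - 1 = 0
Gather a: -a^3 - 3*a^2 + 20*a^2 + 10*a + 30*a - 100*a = -a^3 + 17*a^2 - 60*a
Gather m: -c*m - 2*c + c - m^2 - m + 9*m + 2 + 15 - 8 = -c - m^2 + m*(8 - c) + 9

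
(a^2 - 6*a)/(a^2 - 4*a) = (a - 6)/(a - 4)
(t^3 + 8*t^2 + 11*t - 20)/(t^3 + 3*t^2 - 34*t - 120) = (t - 1)/(t - 6)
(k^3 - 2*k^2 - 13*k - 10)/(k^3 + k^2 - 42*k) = (k^3 - 2*k^2 - 13*k - 10)/(k*(k^2 + k - 42))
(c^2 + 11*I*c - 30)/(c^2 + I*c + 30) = (c + 5*I)/(c - 5*I)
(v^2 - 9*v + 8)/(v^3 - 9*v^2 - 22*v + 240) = (v - 1)/(v^2 - v - 30)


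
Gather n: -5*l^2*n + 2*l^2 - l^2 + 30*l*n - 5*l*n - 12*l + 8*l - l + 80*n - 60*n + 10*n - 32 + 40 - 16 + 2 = l^2 - 5*l + n*(-5*l^2 + 25*l + 30) - 6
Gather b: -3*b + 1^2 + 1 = 2 - 3*b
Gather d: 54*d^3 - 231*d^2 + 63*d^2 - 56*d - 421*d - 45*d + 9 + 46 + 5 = 54*d^3 - 168*d^2 - 522*d + 60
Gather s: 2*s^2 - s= 2*s^2 - s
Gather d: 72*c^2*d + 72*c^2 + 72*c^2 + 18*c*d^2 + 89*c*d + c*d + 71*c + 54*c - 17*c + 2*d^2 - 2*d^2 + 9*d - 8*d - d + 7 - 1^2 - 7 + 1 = 144*c^2 + 18*c*d^2 + 108*c + d*(72*c^2 + 90*c)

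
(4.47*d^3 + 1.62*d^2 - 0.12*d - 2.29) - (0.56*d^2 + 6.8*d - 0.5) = 4.47*d^3 + 1.06*d^2 - 6.92*d - 1.79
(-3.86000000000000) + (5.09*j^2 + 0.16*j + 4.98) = 5.09*j^2 + 0.16*j + 1.12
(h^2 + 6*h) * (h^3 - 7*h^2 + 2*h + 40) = h^5 - h^4 - 40*h^3 + 52*h^2 + 240*h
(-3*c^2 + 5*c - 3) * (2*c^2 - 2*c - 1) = -6*c^4 + 16*c^3 - 13*c^2 + c + 3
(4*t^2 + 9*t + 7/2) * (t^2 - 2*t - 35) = 4*t^4 + t^3 - 309*t^2/2 - 322*t - 245/2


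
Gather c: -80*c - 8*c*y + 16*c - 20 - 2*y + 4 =c*(-8*y - 64) - 2*y - 16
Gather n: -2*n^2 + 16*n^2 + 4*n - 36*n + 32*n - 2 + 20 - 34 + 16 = 14*n^2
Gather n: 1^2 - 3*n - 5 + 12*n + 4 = 9*n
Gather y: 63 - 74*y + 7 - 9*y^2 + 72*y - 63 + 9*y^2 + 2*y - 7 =0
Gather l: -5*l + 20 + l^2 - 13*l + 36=l^2 - 18*l + 56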